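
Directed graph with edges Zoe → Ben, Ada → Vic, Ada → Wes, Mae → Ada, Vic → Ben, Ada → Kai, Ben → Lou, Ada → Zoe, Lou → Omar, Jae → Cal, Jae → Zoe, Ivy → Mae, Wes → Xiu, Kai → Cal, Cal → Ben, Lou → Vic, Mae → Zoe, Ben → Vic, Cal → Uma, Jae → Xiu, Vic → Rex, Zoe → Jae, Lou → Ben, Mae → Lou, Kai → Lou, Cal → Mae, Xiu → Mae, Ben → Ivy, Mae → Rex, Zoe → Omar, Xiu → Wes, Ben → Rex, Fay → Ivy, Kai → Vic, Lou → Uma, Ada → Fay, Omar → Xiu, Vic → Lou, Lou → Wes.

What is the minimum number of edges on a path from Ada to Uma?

3

Level 0: Ada
Level 1: Fay, Kai, Vic, Wes, Zoe
Level 2: Ben, Cal, Ivy, Jae, Lou, Omar, Rex, Xiu
Level 3: Mae, Uma
Uma first appears at level 3.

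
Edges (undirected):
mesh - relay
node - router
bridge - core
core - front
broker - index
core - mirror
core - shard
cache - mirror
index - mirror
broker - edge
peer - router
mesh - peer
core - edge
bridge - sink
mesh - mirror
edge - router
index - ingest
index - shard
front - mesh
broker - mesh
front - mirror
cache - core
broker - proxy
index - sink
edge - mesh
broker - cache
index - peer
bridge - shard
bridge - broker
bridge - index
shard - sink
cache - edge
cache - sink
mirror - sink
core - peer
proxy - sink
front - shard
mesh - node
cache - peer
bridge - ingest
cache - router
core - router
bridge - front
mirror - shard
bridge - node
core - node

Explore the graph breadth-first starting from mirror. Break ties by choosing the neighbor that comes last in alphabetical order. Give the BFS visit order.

mirror sink shard mesh index front core cache proxy bridge relay peer node edge broker ingest router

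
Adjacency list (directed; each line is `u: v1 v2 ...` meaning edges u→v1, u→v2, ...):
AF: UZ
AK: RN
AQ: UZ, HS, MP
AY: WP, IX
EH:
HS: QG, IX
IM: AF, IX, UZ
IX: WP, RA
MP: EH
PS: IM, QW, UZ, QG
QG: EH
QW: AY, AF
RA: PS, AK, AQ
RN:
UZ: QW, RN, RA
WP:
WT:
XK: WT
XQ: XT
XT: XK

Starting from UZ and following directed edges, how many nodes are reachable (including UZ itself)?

16

BFS from UZ visits: UZ, RN, RA, QW, PS, AQ, AK, AY, AF, QG, IM, MP, HS, WP, IX, EH
Reachable nodes: 16 of 20 total.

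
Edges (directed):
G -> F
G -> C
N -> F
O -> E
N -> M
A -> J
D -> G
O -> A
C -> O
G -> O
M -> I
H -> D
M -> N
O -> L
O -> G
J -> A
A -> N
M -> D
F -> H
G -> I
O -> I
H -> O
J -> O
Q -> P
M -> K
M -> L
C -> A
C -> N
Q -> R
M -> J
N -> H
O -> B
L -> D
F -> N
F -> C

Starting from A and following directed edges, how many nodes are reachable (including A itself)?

15

BFS from A visits: A, J, N, O, F, H, M, B, E, G, I, L, C, D, K
Reachable nodes: 15 of 18 total.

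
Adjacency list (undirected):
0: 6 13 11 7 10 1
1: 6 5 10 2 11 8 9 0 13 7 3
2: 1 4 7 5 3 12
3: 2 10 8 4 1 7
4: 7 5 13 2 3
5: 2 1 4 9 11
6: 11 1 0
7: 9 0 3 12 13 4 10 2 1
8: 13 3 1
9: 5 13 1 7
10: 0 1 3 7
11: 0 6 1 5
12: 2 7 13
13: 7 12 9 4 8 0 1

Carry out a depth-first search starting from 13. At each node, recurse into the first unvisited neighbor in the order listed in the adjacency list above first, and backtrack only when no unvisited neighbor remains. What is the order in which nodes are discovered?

Visit 13
13 → 7
7 → 9
9 → 5
5 → 2
2 → 1
1 → 6
6 → 11
11 → 0
0 → 10
10 → 3
3 → 8
3 → 4
2 → 12

13 7 9 5 2 1 6 11 0 10 3 8 4 12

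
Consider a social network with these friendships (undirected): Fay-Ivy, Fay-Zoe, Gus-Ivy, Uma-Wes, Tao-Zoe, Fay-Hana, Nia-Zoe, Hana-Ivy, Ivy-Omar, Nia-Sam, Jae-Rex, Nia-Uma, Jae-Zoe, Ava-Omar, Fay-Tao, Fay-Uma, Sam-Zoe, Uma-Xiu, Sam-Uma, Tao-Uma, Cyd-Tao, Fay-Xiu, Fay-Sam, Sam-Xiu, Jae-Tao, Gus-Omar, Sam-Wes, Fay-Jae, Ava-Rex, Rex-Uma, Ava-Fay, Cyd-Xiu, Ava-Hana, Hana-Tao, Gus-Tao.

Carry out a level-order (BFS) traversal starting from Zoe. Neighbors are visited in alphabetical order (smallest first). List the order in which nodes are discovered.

Visit Zoe; enqueue Fay, Jae, Nia, Sam, Tao → queue [Fay, Jae, Nia, Sam, Tao]
Visit Fay; enqueue Ava, Hana, Ivy, Uma, Xiu → queue [Jae, Nia, Sam, Tao, Ava, Hana, Ivy, Uma, Xiu]
Visit Jae; enqueue Rex → queue [Nia, Sam, Tao, Ava, Hana, Ivy, Uma, Xiu, Rex]
Visit Nia → queue [Sam, Tao, Ava, Hana, Ivy, Uma, Xiu, Rex]
Visit Sam; enqueue Wes → queue [Tao, Ava, Hana, Ivy, Uma, Xiu, Rex, Wes]
Visit Tao; enqueue Cyd, Gus → queue [Ava, Hana, Ivy, Uma, Xiu, Rex, Wes, Cyd, Gus]
Visit Ava; enqueue Omar → queue [Hana, Ivy, Uma, Xiu, Rex, Wes, Cyd, Gus, Omar]
Visit Hana → queue [Ivy, Uma, Xiu, Rex, Wes, Cyd, Gus, Omar]
Visit Ivy → queue [Uma, Xiu, Rex, Wes, Cyd, Gus, Omar]
Visit Uma → queue [Xiu, Rex, Wes, Cyd, Gus, Omar]
Visit Xiu → queue [Rex, Wes, Cyd, Gus, Omar]
Visit Rex → queue [Wes, Cyd, Gus, Omar]
Visit Wes → queue [Cyd, Gus, Omar]
Visit Cyd → queue [Gus, Omar]
Visit Gus → queue [Omar]
Visit Omar → queue []

Zoe, Fay, Jae, Nia, Sam, Tao, Ava, Hana, Ivy, Uma, Xiu, Rex, Wes, Cyd, Gus, Omar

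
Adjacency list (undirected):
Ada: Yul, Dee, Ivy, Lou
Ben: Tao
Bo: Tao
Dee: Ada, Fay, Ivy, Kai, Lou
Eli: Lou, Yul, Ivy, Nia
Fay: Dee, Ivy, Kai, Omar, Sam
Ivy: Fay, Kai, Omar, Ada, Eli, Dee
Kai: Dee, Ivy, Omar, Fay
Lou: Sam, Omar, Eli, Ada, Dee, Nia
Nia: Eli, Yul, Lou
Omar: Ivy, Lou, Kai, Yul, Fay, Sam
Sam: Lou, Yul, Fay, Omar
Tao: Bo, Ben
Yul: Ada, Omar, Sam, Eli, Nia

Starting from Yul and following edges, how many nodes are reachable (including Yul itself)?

11

BFS from Yul visits: Yul, Ada, Omar, Sam, Eli, Nia, Dee, Ivy, Lou, Kai, Fay
Reachable nodes: 11 of 14 total.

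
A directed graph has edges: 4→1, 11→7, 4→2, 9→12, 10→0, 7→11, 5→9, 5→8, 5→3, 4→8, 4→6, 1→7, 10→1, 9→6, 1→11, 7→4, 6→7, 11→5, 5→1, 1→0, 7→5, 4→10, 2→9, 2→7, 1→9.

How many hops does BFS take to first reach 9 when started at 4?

2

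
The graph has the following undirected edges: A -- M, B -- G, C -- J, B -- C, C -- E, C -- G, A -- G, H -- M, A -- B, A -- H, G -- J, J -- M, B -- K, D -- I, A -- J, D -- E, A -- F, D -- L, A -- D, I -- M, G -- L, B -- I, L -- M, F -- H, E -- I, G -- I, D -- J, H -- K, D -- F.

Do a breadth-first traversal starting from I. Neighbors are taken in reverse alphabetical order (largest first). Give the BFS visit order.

I, M, G, E, D, B, L, J, H, A, C, F, K

Visit I; enqueue M, G, E, D, B → queue [M, G, E, D, B]
Visit M; enqueue L, J, H, A → queue [G, E, D, B, L, J, H, A]
Visit G; enqueue C → queue [E, D, B, L, J, H, A, C]
Visit E → queue [D, B, L, J, H, A, C]
Visit D; enqueue F → queue [B, L, J, H, A, C, F]
Visit B; enqueue K → queue [L, J, H, A, C, F, K]
Visit L → queue [J, H, A, C, F, K]
Visit J → queue [H, A, C, F, K]
Visit H → queue [A, C, F, K]
Visit A → queue [C, F, K]
Visit C → queue [F, K]
Visit F → queue [K]
Visit K → queue []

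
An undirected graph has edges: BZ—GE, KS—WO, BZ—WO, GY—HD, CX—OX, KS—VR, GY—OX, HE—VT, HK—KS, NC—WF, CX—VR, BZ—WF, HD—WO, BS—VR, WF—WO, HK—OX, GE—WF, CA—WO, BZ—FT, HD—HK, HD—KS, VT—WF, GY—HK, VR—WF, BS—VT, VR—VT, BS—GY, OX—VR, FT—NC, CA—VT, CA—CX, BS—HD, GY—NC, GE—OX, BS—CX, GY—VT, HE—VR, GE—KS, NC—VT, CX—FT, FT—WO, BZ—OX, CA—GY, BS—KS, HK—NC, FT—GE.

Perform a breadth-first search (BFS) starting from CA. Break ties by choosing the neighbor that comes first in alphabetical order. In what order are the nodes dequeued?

CA -> CX -> GY -> VT -> WO -> BS -> FT -> OX -> VR -> HD -> HK -> NC -> HE -> WF -> BZ -> KS -> GE

Visit CA; enqueue CX, GY, VT, WO → queue [CX, GY, VT, WO]
Visit CX; enqueue BS, FT, OX, VR → queue [GY, VT, WO, BS, FT, OX, VR]
Visit GY; enqueue HD, HK, NC → queue [VT, WO, BS, FT, OX, VR, HD, HK, NC]
Visit VT; enqueue HE, WF → queue [WO, BS, FT, OX, VR, HD, HK, NC, HE, WF]
Visit WO; enqueue BZ, KS → queue [BS, FT, OX, VR, HD, HK, NC, HE, WF, BZ, KS]
Visit BS → queue [FT, OX, VR, HD, HK, NC, HE, WF, BZ, KS]
Visit FT; enqueue GE → queue [OX, VR, HD, HK, NC, HE, WF, BZ, KS, GE]
Visit OX → queue [VR, HD, HK, NC, HE, WF, BZ, KS, GE]
Visit VR → queue [HD, HK, NC, HE, WF, BZ, KS, GE]
Visit HD → queue [HK, NC, HE, WF, BZ, KS, GE]
Visit HK → queue [NC, HE, WF, BZ, KS, GE]
Visit NC → queue [HE, WF, BZ, KS, GE]
Visit HE → queue [WF, BZ, KS, GE]
Visit WF → queue [BZ, KS, GE]
Visit BZ → queue [KS, GE]
Visit KS → queue [GE]
Visit GE → queue []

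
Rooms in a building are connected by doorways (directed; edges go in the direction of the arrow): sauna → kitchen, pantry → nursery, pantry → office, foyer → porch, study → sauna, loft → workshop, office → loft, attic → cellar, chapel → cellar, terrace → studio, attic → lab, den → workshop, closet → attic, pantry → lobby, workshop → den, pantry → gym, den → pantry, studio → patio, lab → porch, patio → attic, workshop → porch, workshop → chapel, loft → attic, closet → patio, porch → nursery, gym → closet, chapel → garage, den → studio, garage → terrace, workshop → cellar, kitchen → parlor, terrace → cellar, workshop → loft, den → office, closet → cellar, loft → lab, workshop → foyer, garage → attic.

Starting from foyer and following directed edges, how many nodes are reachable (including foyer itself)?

BFS from foyer visits: foyer, porch, nursery
Reachable nodes: 3 of 23 total.

3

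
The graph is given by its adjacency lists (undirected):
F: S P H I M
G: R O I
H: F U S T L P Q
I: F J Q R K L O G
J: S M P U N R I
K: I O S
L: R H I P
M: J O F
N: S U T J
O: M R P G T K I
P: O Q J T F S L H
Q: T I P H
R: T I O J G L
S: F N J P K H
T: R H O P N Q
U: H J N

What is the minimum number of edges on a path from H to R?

Level 0: H
Level 1: F, L, P, Q, S, T, U
Level 2: I, J, K, M, N, O, R
Level 3: G
R first appears at level 2.

2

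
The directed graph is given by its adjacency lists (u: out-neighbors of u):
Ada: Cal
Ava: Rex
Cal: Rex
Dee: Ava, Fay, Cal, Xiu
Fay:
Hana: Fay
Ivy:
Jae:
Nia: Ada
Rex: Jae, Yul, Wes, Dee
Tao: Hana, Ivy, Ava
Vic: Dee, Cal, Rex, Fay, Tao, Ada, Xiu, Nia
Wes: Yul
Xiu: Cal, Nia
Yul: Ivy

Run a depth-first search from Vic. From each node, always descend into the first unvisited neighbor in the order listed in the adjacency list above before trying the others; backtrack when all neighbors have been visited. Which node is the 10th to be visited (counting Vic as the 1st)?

Cal

Visit Vic
Vic → Dee
Dee → Ava
Ava → Rex
Rex → Jae
Rex → Yul
Yul → Ivy
Rex → Wes
Dee → Fay
Dee → Cal
Dee → Xiu
Xiu → Nia
Nia → Ada
Vic → Tao
Tao → Hana

Visit order: Vic, Dee, Ava, Rex, Jae, Yul, Ivy, Wes, Fay, Cal, Xiu, Nia, Ada, Tao, Hana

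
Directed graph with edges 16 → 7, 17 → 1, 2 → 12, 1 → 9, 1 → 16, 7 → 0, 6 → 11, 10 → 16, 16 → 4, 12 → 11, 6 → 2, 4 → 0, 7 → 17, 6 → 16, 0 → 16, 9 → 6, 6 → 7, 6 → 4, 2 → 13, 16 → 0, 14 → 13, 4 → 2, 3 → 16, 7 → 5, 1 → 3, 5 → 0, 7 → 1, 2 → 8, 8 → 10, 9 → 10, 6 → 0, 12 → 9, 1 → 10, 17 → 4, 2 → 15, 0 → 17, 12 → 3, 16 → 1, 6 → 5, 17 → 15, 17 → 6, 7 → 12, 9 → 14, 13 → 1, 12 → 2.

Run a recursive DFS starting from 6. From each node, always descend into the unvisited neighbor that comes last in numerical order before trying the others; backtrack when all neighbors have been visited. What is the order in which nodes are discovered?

6 → 16 → 7 → 17 → 15 → 4 → 2 → 13 → 1 → 10 → 9 → 14 → 3 → 12 → 11 → 8 → 0 → 5

Visit 6
6 → 16
16 → 7
7 → 17
17 → 15
17 → 4
4 → 2
2 → 13
13 → 1
1 → 10
1 → 9
9 → 14
1 → 3
2 → 12
12 → 11
2 → 8
4 → 0
7 → 5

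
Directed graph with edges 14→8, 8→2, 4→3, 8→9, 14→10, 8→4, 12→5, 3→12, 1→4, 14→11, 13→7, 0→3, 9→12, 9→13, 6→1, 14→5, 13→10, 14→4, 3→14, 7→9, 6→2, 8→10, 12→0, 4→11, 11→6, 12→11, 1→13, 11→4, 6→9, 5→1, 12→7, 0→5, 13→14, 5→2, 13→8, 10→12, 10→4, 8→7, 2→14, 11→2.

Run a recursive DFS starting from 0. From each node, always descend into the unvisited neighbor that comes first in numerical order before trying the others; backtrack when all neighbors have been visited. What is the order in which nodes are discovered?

Visit 0
0 → 3
3 → 12
12 → 5
5 → 1
1 → 4
4 → 11
11 → 2
2 → 14
14 → 8
8 → 7
7 → 9
9 → 13
13 → 10
11 → 6

0 -> 3 -> 12 -> 5 -> 1 -> 4 -> 11 -> 2 -> 14 -> 8 -> 7 -> 9 -> 13 -> 10 -> 6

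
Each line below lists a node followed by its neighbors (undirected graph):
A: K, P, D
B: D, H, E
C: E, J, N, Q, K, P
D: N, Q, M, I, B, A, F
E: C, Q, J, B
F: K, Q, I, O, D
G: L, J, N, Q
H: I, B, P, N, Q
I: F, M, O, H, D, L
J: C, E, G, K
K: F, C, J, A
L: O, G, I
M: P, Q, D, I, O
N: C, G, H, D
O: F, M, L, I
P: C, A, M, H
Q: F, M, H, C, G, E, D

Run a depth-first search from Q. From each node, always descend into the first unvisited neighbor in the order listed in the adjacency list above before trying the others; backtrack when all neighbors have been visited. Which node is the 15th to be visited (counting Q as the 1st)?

Visit Q
Q → F
F → K
K → C
C → E
E → J
J → G
G → L
L → O
O → M
M → P
P → A
A → D
D → N
N → H
H → I
H → B

Visit order: Q, F, K, C, E, J, G, L, O, M, P, A, D, N, H, I, B

H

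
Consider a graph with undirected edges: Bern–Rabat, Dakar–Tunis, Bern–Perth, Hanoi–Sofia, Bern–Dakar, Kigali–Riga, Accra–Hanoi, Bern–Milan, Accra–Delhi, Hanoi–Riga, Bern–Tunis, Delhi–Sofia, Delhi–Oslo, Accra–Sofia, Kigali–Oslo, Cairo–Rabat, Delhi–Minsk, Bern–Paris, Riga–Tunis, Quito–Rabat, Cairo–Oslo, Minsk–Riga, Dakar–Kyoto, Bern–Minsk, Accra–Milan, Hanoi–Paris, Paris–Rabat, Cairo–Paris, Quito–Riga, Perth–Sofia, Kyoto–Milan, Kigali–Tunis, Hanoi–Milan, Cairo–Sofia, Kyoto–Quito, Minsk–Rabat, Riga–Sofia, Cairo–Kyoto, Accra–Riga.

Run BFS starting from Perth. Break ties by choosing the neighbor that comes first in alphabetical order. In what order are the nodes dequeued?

Visit Perth; enqueue Bern, Sofia → queue [Bern, Sofia]
Visit Bern; enqueue Dakar, Milan, Minsk, Paris, Rabat, Tunis → queue [Sofia, Dakar, Milan, Minsk, Paris, Rabat, Tunis]
Visit Sofia; enqueue Accra, Cairo, Delhi, Hanoi, Riga → queue [Dakar, Milan, Minsk, Paris, Rabat, Tunis, Accra, Cairo, Delhi, Hanoi, Riga]
Visit Dakar; enqueue Kyoto → queue [Milan, Minsk, Paris, Rabat, Tunis, Accra, Cairo, Delhi, Hanoi, Riga, Kyoto]
Visit Milan → queue [Minsk, Paris, Rabat, Tunis, Accra, Cairo, Delhi, Hanoi, Riga, Kyoto]
Visit Minsk → queue [Paris, Rabat, Tunis, Accra, Cairo, Delhi, Hanoi, Riga, Kyoto]
Visit Paris → queue [Rabat, Tunis, Accra, Cairo, Delhi, Hanoi, Riga, Kyoto]
Visit Rabat; enqueue Quito → queue [Tunis, Accra, Cairo, Delhi, Hanoi, Riga, Kyoto, Quito]
Visit Tunis; enqueue Kigali → queue [Accra, Cairo, Delhi, Hanoi, Riga, Kyoto, Quito, Kigali]
Visit Accra → queue [Cairo, Delhi, Hanoi, Riga, Kyoto, Quito, Kigali]
Visit Cairo; enqueue Oslo → queue [Delhi, Hanoi, Riga, Kyoto, Quito, Kigali, Oslo]
Visit Delhi → queue [Hanoi, Riga, Kyoto, Quito, Kigali, Oslo]
Visit Hanoi → queue [Riga, Kyoto, Quito, Kigali, Oslo]
Visit Riga → queue [Kyoto, Quito, Kigali, Oslo]
Visit Kyoto → queue [Quito, Kigali, Oslo]
Visit Quito → queue [Kigali, Oslo]
Visit Kigali → queue [Oslo]
Visit Oslo → queue []

Perth, Bern, Sofia, Dakar, Milan, Minsk, Paris, Rabat, Tunis, Accra, Cairo, Delhi, Hanoi, Riga, Kyoto, Quito, Kigali, Oslo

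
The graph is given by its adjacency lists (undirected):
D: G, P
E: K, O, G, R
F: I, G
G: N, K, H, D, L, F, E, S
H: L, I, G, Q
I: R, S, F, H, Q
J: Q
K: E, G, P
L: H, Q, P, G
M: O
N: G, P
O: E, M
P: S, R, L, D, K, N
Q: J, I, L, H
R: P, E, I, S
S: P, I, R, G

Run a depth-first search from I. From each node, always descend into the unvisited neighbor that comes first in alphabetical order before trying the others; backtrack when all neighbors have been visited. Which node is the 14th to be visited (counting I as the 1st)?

Visit I
I → F
F → G
G → D
D → P
P → K
K → E
E → O
O → M
E → R
R → S
P → L
L → H
H → Q
Q → J
P → N

Visit order: I, F, G, D, P, K, E, O, M, R, S, L, H, Q, J, N

Q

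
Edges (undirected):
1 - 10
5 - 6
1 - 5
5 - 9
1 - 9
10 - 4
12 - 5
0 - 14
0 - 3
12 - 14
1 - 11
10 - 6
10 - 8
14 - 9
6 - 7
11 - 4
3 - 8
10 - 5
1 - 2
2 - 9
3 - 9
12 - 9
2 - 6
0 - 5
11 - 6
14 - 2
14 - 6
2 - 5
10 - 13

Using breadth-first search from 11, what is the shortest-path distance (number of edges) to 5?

2

Level 0: 11
Level 1: 1, 4, 6
Level 2: 2, 5, 7, 9, 10, 14
Level 3: 0, 3, 8, 12, 13
5 first appears at level 2.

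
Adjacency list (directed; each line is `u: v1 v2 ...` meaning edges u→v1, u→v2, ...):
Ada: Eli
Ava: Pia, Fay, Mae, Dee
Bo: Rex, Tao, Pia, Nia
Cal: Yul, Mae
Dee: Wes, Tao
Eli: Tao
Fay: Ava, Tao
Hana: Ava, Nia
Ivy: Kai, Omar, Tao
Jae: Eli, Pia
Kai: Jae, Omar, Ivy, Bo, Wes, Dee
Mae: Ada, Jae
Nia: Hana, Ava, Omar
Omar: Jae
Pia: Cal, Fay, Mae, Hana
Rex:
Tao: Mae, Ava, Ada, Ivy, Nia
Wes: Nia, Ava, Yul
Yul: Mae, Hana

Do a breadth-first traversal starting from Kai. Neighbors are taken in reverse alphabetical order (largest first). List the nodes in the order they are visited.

Kai, Wes, Omar, Jae, Ivy, Dee, Bo, Yul, Nia, Ava, Pia, Eli, Tao, Rex, Mae, Hana, Fay, Cal, Ada

Visit Kai; enqueue Wes, Omar, Jae, Ivy, Dee, Bo → queue [Wes, Omar, Jae, Ivy, Dee, Bo]
Visit Wes; enqueue Yul, Nia, Ava → queue [Omar, Jae, Ivy, Dee, Bo, Yul, Nia, Ava]
Visit Omar → queue [Jae, Ivy, Dee, Bo, Yul, Nia, Ava]
Visit Jae; enqueue Pia, Eli → queue [Ivy, Dee, Bo, Yul, Nia, Ava, Pia, Eli]
Visit Ivy; enqueue Tao → queue [Dee, Bo, Yul, Nia, Ava, Pia, Eli, Tao]
Visit Dee → queue [Bo, Yul, Nia, Ava, Pia, Eli, Tao]
Visit Bo; enqueue Rex → queue [Yul, Nia, Ava, Pia, Eli, Tao, Rex]
Visit Yul; enqueue Mae, Hana → queue [Nia, Ava, Pia, Eli, Tao, Rex, Mae, Hana]
Visit Nia → queue [Ava, Pia, Eli, Tao, Rex, Mae, Hana]
Visit Ava; enqueue Fay → queue [Pia, Eli, Tao, Rex, Mae, Hana, Fay]
Visit Pia; enqueue Cal → queue [Eli, Tao, Rex, Mae, Hana, Fay, Cal]
Visit Eli → queue [Tao, Rex, Mae, Hana, Fay, Cal]
Visit Tao; enqueue Ada → queue [Rex, Mae, Hana, Fay, Cal, Ada]
Visit Rex → queue [Mae, Hana, Fay, Cal, Ada]
Visit Mae → queue [Hana, Fay, Cal, Ada]
Visit Hana → queue [Fay, Cal, Ada]
Visit Fay → queue [Cal, Ada]
Visit Cal → queue [Ada]
Visit Ada → queue []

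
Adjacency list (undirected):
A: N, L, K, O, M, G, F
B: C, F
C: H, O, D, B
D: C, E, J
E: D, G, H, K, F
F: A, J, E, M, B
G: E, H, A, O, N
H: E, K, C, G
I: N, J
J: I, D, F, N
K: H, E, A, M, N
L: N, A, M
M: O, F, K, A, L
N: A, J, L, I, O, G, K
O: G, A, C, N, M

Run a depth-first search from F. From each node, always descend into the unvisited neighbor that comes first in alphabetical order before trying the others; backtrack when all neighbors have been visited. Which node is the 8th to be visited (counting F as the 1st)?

H

Visit F
F → A
A → G
G → E
E → D
D → C
C → B
C → H
H → K
K → M
M → L
L → N
N → I
I → J
N → O

Visit order: F, A, G, E, D, C, B, H, K, M, L, N, I, J, O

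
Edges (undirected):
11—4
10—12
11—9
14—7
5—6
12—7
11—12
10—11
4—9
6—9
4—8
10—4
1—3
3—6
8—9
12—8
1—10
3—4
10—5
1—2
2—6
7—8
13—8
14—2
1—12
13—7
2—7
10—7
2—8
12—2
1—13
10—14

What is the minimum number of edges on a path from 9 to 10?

Level 0: 9
Level 1: 4, 6, 8, 11
Level 2: 2, 3, 5, 7, 10, 12, 13
Level 3: 1, 14
10 first appears at level 2.

2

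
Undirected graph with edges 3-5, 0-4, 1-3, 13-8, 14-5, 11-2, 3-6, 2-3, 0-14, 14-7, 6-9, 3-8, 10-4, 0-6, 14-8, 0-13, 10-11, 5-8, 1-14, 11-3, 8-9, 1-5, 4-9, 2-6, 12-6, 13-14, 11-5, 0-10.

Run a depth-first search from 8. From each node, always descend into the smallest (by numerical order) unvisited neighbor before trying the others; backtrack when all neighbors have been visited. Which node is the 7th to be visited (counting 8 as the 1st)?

6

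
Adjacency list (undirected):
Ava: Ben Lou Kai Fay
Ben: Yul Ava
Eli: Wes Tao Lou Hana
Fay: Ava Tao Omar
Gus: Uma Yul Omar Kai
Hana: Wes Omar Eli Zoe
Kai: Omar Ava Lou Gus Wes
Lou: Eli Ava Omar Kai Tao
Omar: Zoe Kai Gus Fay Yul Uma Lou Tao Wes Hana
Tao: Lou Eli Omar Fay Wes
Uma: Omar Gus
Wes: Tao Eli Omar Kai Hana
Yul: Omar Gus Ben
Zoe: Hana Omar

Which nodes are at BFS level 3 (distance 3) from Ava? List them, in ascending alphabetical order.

Level 0: Ava
Level 1: Ben, Fay, Kai, Lou
Level 2: Eli, Gus, Omar, Tao, Wes, Yul
Level 3: Hana, Uma, Zoe

Hana, Uma, Zoe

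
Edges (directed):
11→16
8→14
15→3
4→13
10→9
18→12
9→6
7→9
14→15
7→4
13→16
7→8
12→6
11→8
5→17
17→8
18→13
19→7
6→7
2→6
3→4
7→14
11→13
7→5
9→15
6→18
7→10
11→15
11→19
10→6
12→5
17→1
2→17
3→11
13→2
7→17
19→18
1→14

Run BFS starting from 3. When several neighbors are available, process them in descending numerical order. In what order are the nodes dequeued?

3 -> 11 -> 4 -> 19 -> 16 -> 15 -> 13 -> 8 -> 18 -> 7 -> 2 -> 14 -> 12 -> 17 -> 10 -> 9 -> 5 -> 6 -> 1

Visit 3; enqueue 11, 4 → queue [11, 4]
Visit 11; enqueue 19, 16, 15, 13, 8 → queue [4, 19, 16, 15, 13, 8]
Visit 4 → queue [19, 16, 15, 13, 8]
Visit 19; enqueue 18, 7 → queue [16, 15, 13, 8, 18, 7]
Visit 16 → queue [15, 13, 8, 18, 7]
Visit 15 → queue [13, 8, 18, 7]
Visit 13; enqueue 2 → queue [8, 18, 7, 2]
Visit 8; enqueue 14 → queue [18, 7, 2, 14]
Visit 18; enqueue 12 → queue [7, 2, 14, 12]
Visit 7; enqueue 17, 10, 9, 5 → queue [2, 14, 12, 17, 10, 9, 5]
Visit 2; enqueue 6 → queue [14, 12, 17, 10, 9, 5, 6]
Visit 14 → queue [12, 17, 10, 9, 5, 6]
Visit 12 → queue [17, 10, 9, 5, 6]
Visit 17; enqueue 1 → queue [10, 9, 5, 6, 1]
Visit 10 → queue [9, 5, 6, 1]
Visit 9 → queue [5, 6, 1]
Visit 5 → queue [6, 1]
Visit 6 → queue [1]
Visit 1 → queue []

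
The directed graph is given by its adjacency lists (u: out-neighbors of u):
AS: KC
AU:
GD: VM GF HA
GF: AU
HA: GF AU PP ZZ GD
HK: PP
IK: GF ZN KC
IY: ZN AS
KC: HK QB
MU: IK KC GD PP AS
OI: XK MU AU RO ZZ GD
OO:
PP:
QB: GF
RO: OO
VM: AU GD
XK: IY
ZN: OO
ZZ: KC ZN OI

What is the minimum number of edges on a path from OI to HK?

Level 0: OI
Level 1: AU, GD, MU, RO, XK, ZZ
Level 2: AS, GF, HA, IK, IY, KC, OO, PP, VM, ZN
Level 3: HK, QB
HK first appears at level 3.

3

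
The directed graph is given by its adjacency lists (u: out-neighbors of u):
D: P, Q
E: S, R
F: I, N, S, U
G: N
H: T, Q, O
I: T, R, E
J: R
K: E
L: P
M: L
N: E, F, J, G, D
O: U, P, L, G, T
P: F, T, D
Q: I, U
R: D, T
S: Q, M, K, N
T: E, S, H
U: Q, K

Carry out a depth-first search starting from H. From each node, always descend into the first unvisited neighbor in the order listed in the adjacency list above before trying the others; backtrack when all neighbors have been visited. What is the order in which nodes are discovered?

H → T → E → S → Q → I → R → D → P → F → N → J → G → U → K → M → L → O

Visit H
H → T
T → E
E → S
S → Q
Q → I
I → R
R → D
D → P
P → F
F → N
N → J
N → G
F → U
U → K
S → M
M → L
H → O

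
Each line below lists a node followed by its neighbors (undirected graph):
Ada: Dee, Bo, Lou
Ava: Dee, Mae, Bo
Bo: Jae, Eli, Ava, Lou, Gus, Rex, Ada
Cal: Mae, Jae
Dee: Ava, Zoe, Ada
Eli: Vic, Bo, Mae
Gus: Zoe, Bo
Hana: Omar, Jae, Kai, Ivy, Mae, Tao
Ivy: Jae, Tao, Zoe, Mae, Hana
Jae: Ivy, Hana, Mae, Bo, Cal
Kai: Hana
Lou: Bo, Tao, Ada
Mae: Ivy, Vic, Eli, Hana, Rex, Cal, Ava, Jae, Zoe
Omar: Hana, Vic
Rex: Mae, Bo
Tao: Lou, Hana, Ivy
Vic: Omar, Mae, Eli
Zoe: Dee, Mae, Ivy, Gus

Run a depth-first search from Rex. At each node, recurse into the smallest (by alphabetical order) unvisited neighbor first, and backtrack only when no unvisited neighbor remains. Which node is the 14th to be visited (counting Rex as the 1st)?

Visit Rex
Rex → Bo
Bo → Ada
Ada → Dee
Dee → Ava
Ava → Mae
Mae → Cal
Cal → Jae
Jae → Hana
Hana → Ivy
Ivy → Tao
Tao → Lou
Ivy → Zoe
Zoe → Gus
Hana → Kai
Hana → Omar
Omar → Vic
Vic → Eli

Visit order: Rex, Bo, Ada, Dee, Ava, Mae, Cal, Jae, Hana, Ivy, Tao, Lou, Zoe, Gus, Kai, Omar, Vic, Eli

Gus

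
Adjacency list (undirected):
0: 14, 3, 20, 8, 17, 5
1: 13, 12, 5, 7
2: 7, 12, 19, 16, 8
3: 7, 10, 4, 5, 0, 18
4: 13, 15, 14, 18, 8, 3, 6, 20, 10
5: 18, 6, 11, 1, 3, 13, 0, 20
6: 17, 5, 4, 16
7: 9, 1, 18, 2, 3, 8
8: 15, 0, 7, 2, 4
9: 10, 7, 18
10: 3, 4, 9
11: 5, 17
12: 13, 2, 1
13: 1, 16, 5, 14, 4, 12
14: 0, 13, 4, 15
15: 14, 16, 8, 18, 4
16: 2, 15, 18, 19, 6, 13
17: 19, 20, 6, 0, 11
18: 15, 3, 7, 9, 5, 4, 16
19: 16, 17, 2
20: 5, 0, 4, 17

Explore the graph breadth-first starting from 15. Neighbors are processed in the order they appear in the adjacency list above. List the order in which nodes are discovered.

15 -> 14 -> 16 -> 8 -> 18 -> 4 -> 0 -> 13 -> 2 -> 19 -> 6 -> 7 -> 3 -> 9 -> 5 -> 20 -> 10 -> 17 -> 1 -> 12 -> 11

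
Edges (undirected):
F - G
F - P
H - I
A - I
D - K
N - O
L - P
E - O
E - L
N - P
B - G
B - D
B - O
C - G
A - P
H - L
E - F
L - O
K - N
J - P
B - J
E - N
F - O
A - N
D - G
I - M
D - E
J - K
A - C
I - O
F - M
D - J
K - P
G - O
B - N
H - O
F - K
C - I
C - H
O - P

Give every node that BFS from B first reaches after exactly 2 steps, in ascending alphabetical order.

Level 0: B
Level 1: D, G, J, N, O
Level 2: A, C, E, F, H, I, K, L, P
Level 3: M

A, C, E, F, H, I, K, L, P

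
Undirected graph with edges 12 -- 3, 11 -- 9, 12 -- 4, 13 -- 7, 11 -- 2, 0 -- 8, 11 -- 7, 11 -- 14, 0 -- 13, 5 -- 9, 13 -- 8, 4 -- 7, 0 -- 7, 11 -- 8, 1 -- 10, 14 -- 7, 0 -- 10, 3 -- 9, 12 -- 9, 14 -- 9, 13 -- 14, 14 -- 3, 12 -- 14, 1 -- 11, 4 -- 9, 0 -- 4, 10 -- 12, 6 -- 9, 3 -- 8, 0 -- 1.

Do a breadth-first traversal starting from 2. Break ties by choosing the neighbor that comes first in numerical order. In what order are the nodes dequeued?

Visit 2; enqueue 11 → queue [11]
Visit 11; enqueue 1, 7, 8, 9, 14 → queue [1, 7, 8, 9, 14]
Visit 1; enqueue 0, 10 → queue [7, 8, 9, 14, 0, 10]
Visit 7; enqueue 4, 13 → queue [8, 9, 14, 0, 10, 4, 13]
Visit 8; enqueue 3 → queue [9, 14, 0, 10, 4, 13, 3]
Visit 9; enqueue 5, 6, 12 → queue [14, 0, 10, 4, 13, 3, 5, 6, 12]
Visit 14 → queue [0, 10, 4, 13, 3, 5, 6, 12]
Visit 0 → queue [10, 4, 13, 3, 5, 6, 12]
Visit 10 → queue [4, 13, 3, 5, 6, 12]
Visit 4 → queue [13, 3, 5, 6, 12]
Visit 13 → queue [3, 5, 6, 12]
Visit 3 → queue [5, 6, 12]
Visit 5 → queue [6, 12]
Visit 6 → queue [12]
Visit 12 → queue []

2 -> 11 -> 1 -> 7 -> 8 -> 9 -> 14 -> 0 -> 10 -> 4 -> 13 -> 3 -> 5 -> 6 -> 12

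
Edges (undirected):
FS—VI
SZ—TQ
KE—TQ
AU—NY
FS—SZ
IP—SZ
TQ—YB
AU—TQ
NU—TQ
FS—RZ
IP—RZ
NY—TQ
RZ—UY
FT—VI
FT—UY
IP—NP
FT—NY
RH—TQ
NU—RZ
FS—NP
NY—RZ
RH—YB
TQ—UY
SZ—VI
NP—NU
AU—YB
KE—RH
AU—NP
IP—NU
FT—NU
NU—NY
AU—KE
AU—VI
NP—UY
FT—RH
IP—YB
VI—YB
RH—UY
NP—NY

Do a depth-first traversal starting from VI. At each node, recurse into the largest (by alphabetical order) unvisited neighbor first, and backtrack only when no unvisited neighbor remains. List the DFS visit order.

VI YB TQ UY RZ NY NU NP IP SZ FS AU KE RH FT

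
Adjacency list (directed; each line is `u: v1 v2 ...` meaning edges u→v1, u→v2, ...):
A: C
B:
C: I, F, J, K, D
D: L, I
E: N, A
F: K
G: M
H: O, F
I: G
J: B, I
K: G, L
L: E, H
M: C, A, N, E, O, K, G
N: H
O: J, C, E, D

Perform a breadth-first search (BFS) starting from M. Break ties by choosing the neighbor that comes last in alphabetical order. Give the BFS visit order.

M, O, N, K, G, E, C, A, J, D, H, L, I, F, B

Visit M; enqueue O, N, K, G, E, C, A → queue [O, N, K, G, E, C, A]
Visit O; enqueue J, D → queue [N, K, G, E, C, A, J, D]
Visit N; enqueue H → queue [K, G, E, C, A, J, D, H]
Visit K; enqueue L → queue [G, E, C, A, J, D, H, L]
Visit G → queue [E, C, A, J, D, H, L]
Visit E → queue [C, A, J, D, H, L]
Visit C; enqueue I, F → queue [A, J, D, H, L, I, F]
Visit A → queue [J, D, H, L, I, F]
Visit J; enqueue B → queue [D, H, L, I, F, B]
Visit D → queue [H, L, I, F, B]
Visit H → queue [L, I, F, B]
Visit L → queue [I, F, B]
Visit I → queue [F, B]
Visit F → queue [B]
Visit B → queue []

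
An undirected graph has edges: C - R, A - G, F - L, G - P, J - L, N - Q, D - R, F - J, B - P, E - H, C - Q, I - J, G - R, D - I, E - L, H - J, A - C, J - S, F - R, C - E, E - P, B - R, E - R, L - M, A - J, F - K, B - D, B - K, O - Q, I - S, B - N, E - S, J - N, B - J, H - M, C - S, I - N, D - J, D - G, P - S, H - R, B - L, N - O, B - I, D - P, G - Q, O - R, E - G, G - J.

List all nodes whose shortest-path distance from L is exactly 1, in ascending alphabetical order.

B, E, F, J, M

Level 0: L
Level 1: B, E, F, J, M
Level 2: A, C, D, G, H, I, K, N, P, R, S
Level 3: O, Q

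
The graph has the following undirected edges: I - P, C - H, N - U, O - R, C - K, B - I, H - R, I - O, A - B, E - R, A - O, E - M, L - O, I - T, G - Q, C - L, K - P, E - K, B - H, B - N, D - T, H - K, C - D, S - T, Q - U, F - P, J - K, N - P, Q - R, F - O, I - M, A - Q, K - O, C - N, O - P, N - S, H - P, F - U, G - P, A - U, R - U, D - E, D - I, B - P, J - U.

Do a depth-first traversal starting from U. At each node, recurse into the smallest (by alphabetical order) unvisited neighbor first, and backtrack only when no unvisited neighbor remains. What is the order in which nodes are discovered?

U A B H C D E K J O F P G Q R I M T S N L

Visit U
U → A
A → B
B → H
H → C
C → D
D → E
E → K
K → J
K → O
O → F
F → P
P → G
G → Q
Q → R
P → I
I → M
I → T
T → S
S → N
O → L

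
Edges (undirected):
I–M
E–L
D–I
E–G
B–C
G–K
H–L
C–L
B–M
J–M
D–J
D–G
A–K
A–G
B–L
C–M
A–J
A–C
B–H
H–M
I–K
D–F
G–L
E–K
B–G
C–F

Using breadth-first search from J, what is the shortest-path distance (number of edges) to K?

Level 0: J
Level 1: A, D, M
Level 2: B, C, F, G, H, I, K
Level 3: E, L
K first appears at level 2.

2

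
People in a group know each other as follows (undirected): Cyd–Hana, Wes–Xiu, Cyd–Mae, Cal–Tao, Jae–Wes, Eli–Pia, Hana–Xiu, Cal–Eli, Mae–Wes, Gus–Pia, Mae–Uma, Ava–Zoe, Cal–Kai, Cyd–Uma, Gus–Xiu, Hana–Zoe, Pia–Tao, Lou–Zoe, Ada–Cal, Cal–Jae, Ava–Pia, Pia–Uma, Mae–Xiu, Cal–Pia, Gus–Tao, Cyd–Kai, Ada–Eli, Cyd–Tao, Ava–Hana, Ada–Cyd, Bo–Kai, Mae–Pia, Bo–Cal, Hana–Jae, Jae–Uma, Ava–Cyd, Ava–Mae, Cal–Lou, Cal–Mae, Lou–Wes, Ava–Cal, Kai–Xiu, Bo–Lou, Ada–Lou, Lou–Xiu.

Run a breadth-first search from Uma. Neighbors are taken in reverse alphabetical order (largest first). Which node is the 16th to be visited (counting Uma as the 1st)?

Lou

Visit Uma; enqueue Pia, Mae, Jae, Cyd → queue [Pia, Mae, Jae, Cyd]
Visit Pia; enqueue Tao, Gus, Eli, Cal, Ava → queue [Mae, Jae, Cyd, Tao, Gus, Eli, Cal, Ava]
Visit Mae; enqueue Xiu, Wes → queue [Jae, Cyd, Tao, Gus, Eli, Cal, Ava, Xiu, Wes]
Visit Jae; enqueue Hana → queue [Cyd, Tao, Gus, Eli, Cal, Ava, Xiu, Wes, Hana]
Visit Cyd; enqueue Kai, Ada → queue [Tao, Gus, Eli, Cal, Ava, Xiu, Wes, Hana, Kai, Ada]
Visit Tao → queue [Gus, Eli, Cal, Ava, Xiu, Wes, Hana, Kai, Ada]
Visit Gus → queue [Eli, Cal, Ava, Xiu, Wes, Hana, Kai, Ada]
Visit Eli → queue [Cal, Ava, Xiu, Wes, Hana, Kai, Ada]
Visit Cal; enqueue Lou, Bo → queue [Ava, Xiu, Wes, Hana, Kai, Ada, Lou, Bo]
Visit Ava; enqueue Zoe → queue [Xiu, Wes, Hana, Kai, Ada, Lou, Bo, Zoe]
Visit Xiu → queue [Wes, Hana, Kai, Ada, Lou, Bo, Zoe]
Visit Wes → queue [Hana, Kai, Ada, Lou, Bo, Zoe]
Visit Hana → queue [Kai, Ada, Lou, Bo, Zoe]
Visit Kai → queue [Ada, Lou, Bo, Zoe]
Visit Ada → queue [Lou, Bo, Zoe]
Visit Lou → queue [Bo, Zoe]
Visit Bo → queue [Zoe]
Visit Zoe → queue []

Visit order: Uma, Pia, Mae, Jae, Cyd, Tao, Gus, Eli, Cal, Ava, Xiu, Wes, Hana, Kai, Ada, Lou, Bo, Zoe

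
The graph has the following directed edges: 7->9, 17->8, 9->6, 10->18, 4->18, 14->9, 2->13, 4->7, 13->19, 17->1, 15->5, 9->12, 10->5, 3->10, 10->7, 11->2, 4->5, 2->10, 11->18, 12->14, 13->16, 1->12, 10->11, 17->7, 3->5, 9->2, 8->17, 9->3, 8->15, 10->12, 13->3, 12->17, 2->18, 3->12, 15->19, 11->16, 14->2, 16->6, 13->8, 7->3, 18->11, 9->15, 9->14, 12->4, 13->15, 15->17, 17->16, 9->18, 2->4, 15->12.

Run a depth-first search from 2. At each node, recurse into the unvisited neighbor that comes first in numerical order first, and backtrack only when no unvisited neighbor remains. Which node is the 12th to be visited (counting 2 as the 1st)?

14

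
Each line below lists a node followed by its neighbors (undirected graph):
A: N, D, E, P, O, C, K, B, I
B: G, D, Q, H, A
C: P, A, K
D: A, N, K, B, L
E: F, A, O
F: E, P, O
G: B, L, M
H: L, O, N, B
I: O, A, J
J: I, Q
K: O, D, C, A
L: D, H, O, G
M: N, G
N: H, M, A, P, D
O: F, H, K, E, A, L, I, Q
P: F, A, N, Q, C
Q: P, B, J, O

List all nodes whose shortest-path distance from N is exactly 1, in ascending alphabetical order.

A, D, H, M, P

Level 0: N
Level 1: A, D, H, M, P
Level 2: B, C, E, F, G, I, K, L, O, Q
Level 3: J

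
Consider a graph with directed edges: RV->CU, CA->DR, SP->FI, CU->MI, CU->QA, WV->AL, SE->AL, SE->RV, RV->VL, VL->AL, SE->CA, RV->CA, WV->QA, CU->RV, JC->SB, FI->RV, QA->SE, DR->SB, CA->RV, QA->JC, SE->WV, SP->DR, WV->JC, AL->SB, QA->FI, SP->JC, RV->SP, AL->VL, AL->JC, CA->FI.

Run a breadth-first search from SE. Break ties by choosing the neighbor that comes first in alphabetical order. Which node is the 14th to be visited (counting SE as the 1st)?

Visit SE; enqueue AL, CA, RV, WV → queue [AL, CA, RV, WV]
Visit AL; enqueue JC, SB, VL → queue [CA, RV, WV, JC, SB, VL]
Visit CA; enqueue DR, FI → queue [RV, WV, JC, SB, VL, DR, FI]
Visit RV; enqueue CU, SP → queue [WV, JC, SB, VL, DR, FI, CU, SP]
Visit WV; enqueue QA → queue [JC, SB, VL, DR, FI, CU, SP, QA]
Visit JC → queue [SB, VL, DR, FI, CU, SP, QA]
Visit SB → queue [VL, DR, FI, CU, SP, QA]
Visit VL → queue [DR, FI, CU, SP, QA]
Visit DR → queue [FI, CU, SP, QA]
Visit FI → queue [CU, SP, QA]
Visit CU; enqueue MI → queue [SP, QA, MI]
Visit SP → queue [QA, MI]
Visit QA → queue [MI]
Visit MI → queue []

Visit order: SE, AL, CA, RV, WV, JC, SB, VL, DR, FI, CU, SP, QA, MI

MI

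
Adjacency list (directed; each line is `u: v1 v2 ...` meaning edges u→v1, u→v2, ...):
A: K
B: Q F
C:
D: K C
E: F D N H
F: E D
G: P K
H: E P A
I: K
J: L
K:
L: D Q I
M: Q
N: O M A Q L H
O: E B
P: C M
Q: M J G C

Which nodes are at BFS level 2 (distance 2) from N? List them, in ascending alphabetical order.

Level 0: N
Level 1: A, H, L, M, O, Q
Level 2: B, C, D, E, G, I, J, K, P
Level 3: F

B, C, D, E, G, I, J, K, P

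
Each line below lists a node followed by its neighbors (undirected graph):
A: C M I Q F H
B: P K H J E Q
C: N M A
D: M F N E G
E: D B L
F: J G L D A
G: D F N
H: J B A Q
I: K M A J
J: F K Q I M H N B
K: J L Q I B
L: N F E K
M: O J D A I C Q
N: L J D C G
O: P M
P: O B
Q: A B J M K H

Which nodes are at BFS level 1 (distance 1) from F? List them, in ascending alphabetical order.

Level 0: F
Level 1: A, D, G, J, L
Level 2: B, C, E, H, I, K, M, N, Q
Level 3: O, P

A, D, G, J, L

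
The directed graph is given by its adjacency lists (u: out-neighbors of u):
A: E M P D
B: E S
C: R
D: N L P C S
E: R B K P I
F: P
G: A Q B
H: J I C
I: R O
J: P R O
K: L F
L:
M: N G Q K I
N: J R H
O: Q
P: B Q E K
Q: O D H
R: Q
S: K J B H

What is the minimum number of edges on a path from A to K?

Level 0: A
Level 1: D, E, M, P
Level 2: B, C, G, I, K, L, N, Q, R, S
Level 3: F, H, J, O
K first appears at level 2.

2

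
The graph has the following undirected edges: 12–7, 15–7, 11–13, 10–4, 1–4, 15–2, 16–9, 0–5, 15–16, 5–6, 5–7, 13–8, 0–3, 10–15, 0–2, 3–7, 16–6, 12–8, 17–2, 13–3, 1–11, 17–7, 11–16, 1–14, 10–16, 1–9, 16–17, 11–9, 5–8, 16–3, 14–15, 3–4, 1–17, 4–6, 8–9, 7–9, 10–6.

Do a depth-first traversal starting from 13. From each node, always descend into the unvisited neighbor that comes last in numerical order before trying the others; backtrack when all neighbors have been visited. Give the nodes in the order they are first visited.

Visit 13
13 → 11
11 → 16
16 → 17
17 → 7
7 → 15
15 → 14
14 → 1
1 → 9
9 → 8
8 → 12
8 → 5
5 → 6
6 → 10
10 → 4
4 → 3
3 → 0
0 → 2

13, 11, 16, 17, 7, 15, 14, 1, 9, 8, 12, 5, 6, 10, 4, 3, 0, 2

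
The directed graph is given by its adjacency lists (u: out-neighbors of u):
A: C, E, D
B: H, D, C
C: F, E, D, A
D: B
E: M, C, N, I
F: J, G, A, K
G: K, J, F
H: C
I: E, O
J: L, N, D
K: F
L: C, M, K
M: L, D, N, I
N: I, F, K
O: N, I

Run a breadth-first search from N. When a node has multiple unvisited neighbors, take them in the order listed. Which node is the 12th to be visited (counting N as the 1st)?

Visit N; enqueue I, F, K → queue [I, F, K]
Visit I; enqueue E, O → queue [F, K, E, O]
Visit F; enqueue J, G, A → queue [K, E, O, J, G, A]
Visit K → queue [E, O, J, G, A]
Visit E; enqueue M, C → queue [O, J, G, A, M, C]
Visit O → queue [J, G, A, M, C]
Visit J; enqueue L, D → queue [G, A, M, C, L, D]
Visit G → queue [A, M, C, L, D]
Visit A → queue [M, C, L, D]
Visit M → queue [C, L, D]
Visit C → queue [L, D]
Visit L → queue [D]
Visit D; enqueue B → queue [B]
Visit B; enqueue H → queue [H]
Visit H → queue []

Visit order: N, I, F, K, E, O, J, G, A, M, C, L, D, B, H

L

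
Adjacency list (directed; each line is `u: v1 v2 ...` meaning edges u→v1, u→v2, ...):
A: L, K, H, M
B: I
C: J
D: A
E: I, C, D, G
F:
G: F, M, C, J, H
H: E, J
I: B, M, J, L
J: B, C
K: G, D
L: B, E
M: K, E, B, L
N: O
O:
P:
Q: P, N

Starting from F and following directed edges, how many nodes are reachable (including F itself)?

BFS from F visits: F
Reachable nodes: 1 of 17 total.

1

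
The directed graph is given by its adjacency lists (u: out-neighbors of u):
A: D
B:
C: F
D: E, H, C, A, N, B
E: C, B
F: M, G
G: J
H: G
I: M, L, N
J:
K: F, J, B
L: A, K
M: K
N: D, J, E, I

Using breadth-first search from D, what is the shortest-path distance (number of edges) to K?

4

Level 0: D
Level 1: A, B, C, E, H, N
Level 2: F, G, I, J
Level 3: L, M
Level 4: K
K first appears at level 4.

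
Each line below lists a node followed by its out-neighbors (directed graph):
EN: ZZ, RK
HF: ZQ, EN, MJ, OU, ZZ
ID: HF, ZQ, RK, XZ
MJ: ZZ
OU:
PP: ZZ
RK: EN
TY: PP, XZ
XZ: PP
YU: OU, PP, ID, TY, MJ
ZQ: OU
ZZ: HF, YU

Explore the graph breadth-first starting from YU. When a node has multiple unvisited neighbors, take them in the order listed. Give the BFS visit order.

Visit YU; enqueue OU, PP, ID, TY, MJ → queue [OU, PP, ID, TY, MJ]
Visit OU → queue [PP, ID, TY, MJ]
Visit PP; enqueue ZZ → queue [ID, TY, MJ, ZZ]
Visit ID; enqueue HF, ZQ, RK, XZ → queue [TY, MJ, ZZ, HF, ZQ, RK, XZ]
Visit TY → queue [MJ, ZZ, HF, ZQ, RK, XZ]
Visit MJ → queue [ZZ, HF, ZQ, RK, XZ]
Visit ZZ → queue [HF, ZQ, RK, XZ]
Visit HF; enqueue EN → queue [ZQ, RK, XZ, EN]
Visit ZQ → queue [RK, XZ, EN]
Visit RK → queue [XZ, EN]
Visit XZ → queue [EN]
Visit EN → queue []

YU OU PP ID TY MJ ZZ HF ZQ RK XZ EN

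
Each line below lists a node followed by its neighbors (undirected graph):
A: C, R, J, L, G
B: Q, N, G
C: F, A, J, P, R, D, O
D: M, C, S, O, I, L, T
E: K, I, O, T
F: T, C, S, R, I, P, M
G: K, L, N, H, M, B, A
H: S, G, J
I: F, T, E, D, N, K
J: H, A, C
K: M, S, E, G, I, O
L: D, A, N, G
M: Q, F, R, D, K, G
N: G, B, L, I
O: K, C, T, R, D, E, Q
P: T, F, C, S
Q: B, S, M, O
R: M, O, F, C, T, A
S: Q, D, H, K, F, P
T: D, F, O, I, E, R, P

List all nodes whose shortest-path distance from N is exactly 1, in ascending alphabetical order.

B, G, I, L

Level 0: N
Level 1: B, G, I, L
Level 2: A, D, E, F, H, K, M, Q, T
Level 3: C, J, O, P, R, S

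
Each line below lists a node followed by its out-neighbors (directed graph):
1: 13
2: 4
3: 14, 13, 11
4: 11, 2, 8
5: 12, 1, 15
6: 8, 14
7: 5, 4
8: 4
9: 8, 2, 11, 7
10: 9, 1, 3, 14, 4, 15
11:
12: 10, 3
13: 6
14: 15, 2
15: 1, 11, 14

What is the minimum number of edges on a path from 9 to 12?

3

Level 0: 9
Level 1: 2, 7, 8, 11
Level 2: 4, 5
Level 3: 1, 12, 15
Level 4: 3, 10, 13, 14
Level 5: 6
12 first appears at level 3.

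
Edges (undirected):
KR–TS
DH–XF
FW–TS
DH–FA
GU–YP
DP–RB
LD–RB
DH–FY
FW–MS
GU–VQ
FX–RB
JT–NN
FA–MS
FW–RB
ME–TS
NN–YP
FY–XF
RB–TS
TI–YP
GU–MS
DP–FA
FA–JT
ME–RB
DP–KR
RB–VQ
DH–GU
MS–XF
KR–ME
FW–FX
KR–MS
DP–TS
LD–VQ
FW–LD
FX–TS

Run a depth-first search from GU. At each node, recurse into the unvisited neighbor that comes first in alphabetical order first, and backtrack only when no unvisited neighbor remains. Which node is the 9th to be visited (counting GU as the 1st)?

FX

Visit GU
GU → DH
DH → FA
FA → DP
DP → KR
KR → ME
ME → RB
RB → FW
FW → FX
FX → TS
FW → LD
LD → VQ
FW → MS
MS → XF
XF → FY
FA → JT
JT → NN
NN → YP
YP → TI

Visit order: GU, DH, FA, DP, KR, ME, RB, FW, FX, TS, LD, VQ, MS, XF, FY, JT, NN, YP, TI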